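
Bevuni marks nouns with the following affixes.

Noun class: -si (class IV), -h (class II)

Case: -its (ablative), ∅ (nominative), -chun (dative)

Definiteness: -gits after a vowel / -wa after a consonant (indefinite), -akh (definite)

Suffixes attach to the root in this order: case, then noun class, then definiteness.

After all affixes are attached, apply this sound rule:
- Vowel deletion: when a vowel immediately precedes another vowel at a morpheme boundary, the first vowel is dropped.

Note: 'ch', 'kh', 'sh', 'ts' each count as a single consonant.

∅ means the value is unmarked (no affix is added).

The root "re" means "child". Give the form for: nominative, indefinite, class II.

case = nominative: zero marking, form stays re.
Attach noun class class II -h → reh.
Attach definiteness indefinite -wa (after consonant 'h') → rehwa.
Vowel deletion: no change.

rehwa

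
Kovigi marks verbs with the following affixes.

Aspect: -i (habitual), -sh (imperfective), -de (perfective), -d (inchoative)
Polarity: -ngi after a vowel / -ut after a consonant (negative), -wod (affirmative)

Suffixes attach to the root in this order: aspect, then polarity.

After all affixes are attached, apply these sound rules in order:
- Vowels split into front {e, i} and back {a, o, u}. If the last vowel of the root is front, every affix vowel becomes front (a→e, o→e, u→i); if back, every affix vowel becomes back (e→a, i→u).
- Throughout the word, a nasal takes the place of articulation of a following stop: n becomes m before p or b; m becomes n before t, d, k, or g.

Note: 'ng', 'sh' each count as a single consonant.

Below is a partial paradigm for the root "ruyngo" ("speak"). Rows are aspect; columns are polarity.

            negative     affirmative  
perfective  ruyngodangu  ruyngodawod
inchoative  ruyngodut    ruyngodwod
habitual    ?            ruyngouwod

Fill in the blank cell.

Attach aspect habitual -i → ruyngoi.
Attach polarity negative -ngi (after vowel 'i') → ruyngoingi.
Apply vowel harmony: ruyngoingi → ruyngoungu.
Nasal assimilation: no change.

ruyngoungu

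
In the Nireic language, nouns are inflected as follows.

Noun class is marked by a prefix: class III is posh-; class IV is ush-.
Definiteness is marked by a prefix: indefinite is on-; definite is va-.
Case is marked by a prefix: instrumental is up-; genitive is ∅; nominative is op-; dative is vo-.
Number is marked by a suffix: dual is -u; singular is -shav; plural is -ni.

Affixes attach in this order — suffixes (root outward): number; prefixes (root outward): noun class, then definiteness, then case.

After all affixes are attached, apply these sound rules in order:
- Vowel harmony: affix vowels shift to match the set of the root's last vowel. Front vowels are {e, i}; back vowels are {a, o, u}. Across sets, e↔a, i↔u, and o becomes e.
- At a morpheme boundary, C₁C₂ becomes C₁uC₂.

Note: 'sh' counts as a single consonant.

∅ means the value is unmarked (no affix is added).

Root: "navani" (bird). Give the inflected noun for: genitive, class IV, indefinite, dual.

enishunavanii

Attach noun class class IV ush- → ushnavani.
Attach definiteness indefinite on- → onushnavani.
Attach number dual -u → onushnavaniu.
case = genitive: zero marking, form stays onushnavaniu.
Apply vowel harmony: onushnavaniu → enishnavanii.
Apply epenthesis: enishnavanii → enishunavanii.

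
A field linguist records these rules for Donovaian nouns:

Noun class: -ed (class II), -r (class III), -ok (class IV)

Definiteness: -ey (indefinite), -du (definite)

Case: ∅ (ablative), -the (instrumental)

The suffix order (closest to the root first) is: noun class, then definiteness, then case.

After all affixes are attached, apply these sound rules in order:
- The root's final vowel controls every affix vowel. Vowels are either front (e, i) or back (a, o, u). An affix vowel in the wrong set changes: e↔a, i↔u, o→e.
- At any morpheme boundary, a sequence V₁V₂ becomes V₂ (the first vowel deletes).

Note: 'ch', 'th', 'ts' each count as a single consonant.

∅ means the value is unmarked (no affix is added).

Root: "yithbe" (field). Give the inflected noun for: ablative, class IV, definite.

yithbekdi

Attach noun class class IV -ok → yithbeok.
Attach definiteness definite -du → yithbeokdu.
case = ablative: zero marking, form stays yithbeokdu.
Apply vowel harmony: yithbeokdu → yithbeekdi.
Apply vowel deletion: yithbeekdi → yithbekdi.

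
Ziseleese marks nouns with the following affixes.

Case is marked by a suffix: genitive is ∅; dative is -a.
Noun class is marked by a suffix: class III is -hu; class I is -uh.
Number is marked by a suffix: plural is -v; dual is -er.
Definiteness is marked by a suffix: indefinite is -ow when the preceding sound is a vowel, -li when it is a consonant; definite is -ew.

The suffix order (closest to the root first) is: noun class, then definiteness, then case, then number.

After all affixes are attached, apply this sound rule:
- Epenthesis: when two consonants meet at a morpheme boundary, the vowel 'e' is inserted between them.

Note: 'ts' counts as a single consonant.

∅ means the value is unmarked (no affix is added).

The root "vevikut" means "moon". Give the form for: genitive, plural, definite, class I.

vevikutuhewev

Attach noun class class I -uh → vevikutuh.
Attach definiteness definite -ew → vevikutuhew.
case = genitive: zero marking, form stays vevikutuhew.
Attach number plural -v → vevikutuhewv.
Apply epenthesis: vevikutuhewv → vevikutuhewev.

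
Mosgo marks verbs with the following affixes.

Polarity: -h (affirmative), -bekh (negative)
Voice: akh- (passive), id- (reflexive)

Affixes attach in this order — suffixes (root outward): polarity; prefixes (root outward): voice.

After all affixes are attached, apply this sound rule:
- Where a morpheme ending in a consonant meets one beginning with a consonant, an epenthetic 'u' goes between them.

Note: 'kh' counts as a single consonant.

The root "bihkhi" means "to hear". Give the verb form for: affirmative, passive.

Attach voice passive akh- → akhbihkhi.
Attach polarity affirmative -h → akhbihkhih.
Apply epenthesis: akhbihkhih → akhubihkhih.

akhubihkhih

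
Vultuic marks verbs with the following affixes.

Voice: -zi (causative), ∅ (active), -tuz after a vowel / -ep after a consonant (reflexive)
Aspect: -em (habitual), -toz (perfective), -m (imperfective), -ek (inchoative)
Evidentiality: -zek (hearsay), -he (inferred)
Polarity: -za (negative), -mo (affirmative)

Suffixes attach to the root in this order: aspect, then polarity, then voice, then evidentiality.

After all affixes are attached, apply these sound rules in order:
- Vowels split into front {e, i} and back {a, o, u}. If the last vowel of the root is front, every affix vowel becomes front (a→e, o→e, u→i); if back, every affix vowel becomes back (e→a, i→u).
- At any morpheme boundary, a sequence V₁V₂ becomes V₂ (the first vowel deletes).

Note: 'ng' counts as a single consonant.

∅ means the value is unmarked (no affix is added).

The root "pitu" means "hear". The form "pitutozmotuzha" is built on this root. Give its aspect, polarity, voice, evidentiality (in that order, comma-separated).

Segment: pitu-toz-mo-tuz-he.
aspect: -toz → perfective.
polarity: -mo → affirmative.
voice: -tuz/ep → reflexive.
evidentiality: -he → inferred.

perfective, affirmative, reflexive, inferred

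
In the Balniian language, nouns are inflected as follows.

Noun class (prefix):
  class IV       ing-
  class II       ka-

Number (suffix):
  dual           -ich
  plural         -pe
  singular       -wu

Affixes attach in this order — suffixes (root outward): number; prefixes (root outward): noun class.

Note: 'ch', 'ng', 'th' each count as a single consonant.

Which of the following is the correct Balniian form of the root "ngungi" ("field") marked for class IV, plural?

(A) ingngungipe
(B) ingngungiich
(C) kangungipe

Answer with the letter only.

Attach noun class class IV ing- → ingngungi.
Attach number plural -pe → ingngungipe.
So the correct form is ingngungipe, option (A).
(B) ingngungiich is wrong: it uses dual instead of plural for number.
(C) kangungipe is wrong: it uses class II instead of class IV for noun class.

A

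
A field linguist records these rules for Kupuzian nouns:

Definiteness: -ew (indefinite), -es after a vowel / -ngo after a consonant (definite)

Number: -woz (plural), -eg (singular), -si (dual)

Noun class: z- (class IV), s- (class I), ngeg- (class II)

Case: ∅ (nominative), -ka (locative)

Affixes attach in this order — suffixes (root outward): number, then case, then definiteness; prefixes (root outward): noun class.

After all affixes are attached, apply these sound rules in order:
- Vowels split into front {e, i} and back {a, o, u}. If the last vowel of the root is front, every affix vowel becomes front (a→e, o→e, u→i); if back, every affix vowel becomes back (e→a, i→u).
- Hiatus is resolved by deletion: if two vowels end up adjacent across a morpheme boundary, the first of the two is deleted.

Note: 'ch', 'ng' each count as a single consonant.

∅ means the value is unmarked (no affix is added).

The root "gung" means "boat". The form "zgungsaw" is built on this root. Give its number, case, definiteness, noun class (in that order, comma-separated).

dual, nominative, indefinite, class IV

Segment: z-gung-si-ew.
number: -si → dual.
case: ∅ → nominative.
definiteness: -ew → indefinite.
noun class: z- → class IV.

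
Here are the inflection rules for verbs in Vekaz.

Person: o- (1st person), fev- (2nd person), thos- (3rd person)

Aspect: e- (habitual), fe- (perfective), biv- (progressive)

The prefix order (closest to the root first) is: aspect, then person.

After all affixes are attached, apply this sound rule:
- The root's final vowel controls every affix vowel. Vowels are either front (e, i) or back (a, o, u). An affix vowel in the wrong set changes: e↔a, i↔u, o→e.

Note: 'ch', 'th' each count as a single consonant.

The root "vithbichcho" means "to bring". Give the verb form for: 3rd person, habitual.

thosavithbichcho

Attach aspect habitual e- → evithbichcho.
Attach person 3rd person thos- → thosevithbichcho.
Apply vowel harmony: thosevithbichcho → thosavithbichcho.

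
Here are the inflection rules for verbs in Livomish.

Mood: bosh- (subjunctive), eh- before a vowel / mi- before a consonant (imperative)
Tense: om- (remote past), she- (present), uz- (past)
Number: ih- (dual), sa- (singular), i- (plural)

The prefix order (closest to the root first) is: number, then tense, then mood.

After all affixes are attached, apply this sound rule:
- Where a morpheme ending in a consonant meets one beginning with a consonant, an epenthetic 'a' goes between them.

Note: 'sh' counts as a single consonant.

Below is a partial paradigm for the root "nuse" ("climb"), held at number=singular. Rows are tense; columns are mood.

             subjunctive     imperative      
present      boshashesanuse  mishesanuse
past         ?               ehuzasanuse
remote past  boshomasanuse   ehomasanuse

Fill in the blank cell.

boshuzasanuse

Attach number singular sa- → sanuse.
Attach tense past uz- → uzsanuse.
Attach mood subjunctive bosh- → boshuzsanuse.
Apply epenthesis: boshuzsanuse → boshuzasanuse.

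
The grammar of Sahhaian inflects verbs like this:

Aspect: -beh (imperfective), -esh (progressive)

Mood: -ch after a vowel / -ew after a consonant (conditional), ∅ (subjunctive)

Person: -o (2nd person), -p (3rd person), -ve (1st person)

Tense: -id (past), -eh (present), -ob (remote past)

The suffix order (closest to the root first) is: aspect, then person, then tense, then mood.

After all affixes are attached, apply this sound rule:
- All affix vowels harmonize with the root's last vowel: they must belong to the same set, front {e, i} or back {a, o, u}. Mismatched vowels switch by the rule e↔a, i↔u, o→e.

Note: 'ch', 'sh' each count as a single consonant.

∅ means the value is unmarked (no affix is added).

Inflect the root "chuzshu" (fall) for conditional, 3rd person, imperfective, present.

chuzshubahpahaw

Attach aspect imperfective -beh → chuzshubeh.
Attach person 3rd person -p → chuzshubehp.
Attach tense present -eh → chuzshubehpeh.
Attach mood conditional -ew (after consonant 'h') → chuzshubehpehew.
Apply vowel harmony: chuzshubehpehew → chuzshubahpahaw.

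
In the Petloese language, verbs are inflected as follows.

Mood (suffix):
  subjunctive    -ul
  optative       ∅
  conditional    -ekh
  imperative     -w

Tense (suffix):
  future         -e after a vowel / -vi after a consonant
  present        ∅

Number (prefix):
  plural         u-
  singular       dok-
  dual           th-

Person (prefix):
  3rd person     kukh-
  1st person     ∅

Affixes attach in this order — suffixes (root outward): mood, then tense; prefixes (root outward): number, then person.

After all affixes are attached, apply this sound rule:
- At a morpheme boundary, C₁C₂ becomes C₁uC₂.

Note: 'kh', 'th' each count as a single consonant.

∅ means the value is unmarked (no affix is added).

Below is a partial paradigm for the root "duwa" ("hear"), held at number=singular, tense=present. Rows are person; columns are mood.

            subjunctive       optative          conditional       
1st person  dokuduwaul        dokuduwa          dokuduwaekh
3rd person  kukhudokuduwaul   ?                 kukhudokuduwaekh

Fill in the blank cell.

Attach number singular dok- → dokduwa.
mood = optative: zero marking, form stays dokduwa.
Attach person 3rd person kukh- → kukhdokduwa.
tense = present: zero marking, form stays kukhdokduwa.
Apply epenthesis: kukhdokduwa → kukhudokuduwa.

kukhudokuduwa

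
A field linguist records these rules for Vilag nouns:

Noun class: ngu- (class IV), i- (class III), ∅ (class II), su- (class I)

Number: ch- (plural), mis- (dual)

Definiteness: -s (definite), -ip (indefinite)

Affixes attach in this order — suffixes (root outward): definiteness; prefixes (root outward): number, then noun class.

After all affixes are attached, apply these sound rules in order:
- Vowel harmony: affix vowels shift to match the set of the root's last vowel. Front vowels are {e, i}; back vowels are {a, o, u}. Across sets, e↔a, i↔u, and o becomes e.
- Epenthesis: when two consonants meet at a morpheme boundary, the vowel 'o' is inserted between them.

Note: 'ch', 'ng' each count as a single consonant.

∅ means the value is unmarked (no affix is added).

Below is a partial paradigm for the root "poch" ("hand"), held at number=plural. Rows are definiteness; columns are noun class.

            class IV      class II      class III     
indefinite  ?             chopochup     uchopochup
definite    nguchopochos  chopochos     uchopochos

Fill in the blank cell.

nguchopochup

Attach number plural ch- → chpoch.
Attach definiteness indefinite -ip → chpochip.
Attach noun class class IV ngu- → nguchpochip.
Apply vowel harmony: nguchpochip → nguchpochup.
Apply epenthesis: nguchpochup → nguchopochup.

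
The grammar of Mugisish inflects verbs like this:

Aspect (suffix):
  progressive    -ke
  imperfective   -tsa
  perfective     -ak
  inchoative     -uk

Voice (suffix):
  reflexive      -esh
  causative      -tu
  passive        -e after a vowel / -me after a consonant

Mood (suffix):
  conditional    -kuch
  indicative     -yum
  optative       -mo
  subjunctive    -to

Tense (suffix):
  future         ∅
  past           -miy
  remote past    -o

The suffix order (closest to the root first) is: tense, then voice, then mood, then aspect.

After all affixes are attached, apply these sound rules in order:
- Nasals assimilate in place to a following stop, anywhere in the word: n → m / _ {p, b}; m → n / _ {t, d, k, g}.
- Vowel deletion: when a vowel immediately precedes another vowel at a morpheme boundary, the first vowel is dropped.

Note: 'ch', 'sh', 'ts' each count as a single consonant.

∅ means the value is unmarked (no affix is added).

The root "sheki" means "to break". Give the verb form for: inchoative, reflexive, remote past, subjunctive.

Attach tense remote past -o → shekio.
Attach voice reflexive -esh → shekioesh.
Attach mood subjunctive -to → shekioeshto.
Attach aspect inchoative -uk → shekioeshtouk.
Nasal assimilation: no change.
Apply vowel deletion: shekioeshtouk → shekeshtuk.

shekeshtuk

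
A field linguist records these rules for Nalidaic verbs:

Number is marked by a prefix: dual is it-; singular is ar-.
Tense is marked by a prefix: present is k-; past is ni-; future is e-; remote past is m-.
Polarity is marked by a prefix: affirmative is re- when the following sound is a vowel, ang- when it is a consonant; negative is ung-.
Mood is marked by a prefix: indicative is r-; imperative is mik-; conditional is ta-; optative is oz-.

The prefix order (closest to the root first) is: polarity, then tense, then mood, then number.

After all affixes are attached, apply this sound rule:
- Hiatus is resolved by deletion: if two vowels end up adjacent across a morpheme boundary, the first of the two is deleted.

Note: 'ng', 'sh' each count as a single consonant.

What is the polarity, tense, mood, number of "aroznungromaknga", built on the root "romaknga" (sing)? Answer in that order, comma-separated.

negative, past, optative, singular

Segment: ar-oz-ni-ung-romaknga.
polarity: ung- → negative.
tense: ni- → past.
mood: oz- → optative.
number: ar- → singular.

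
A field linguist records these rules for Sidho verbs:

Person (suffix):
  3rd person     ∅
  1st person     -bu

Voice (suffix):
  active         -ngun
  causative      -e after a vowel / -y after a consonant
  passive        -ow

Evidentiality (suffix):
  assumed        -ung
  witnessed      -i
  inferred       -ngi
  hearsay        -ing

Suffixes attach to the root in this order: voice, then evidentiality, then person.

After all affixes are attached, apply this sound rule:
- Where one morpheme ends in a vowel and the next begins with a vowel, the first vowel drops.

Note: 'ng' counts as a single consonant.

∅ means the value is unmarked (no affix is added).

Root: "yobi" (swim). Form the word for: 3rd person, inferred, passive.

yobowngi

Attach voice passive -ow → yobiow.
Attach evidentiality inferred -ngi → yobiowngi.
person = 3rd person: zero marking, form stays yobiowngi.
Apply vowel deletion: yobiowngi → yobowngi.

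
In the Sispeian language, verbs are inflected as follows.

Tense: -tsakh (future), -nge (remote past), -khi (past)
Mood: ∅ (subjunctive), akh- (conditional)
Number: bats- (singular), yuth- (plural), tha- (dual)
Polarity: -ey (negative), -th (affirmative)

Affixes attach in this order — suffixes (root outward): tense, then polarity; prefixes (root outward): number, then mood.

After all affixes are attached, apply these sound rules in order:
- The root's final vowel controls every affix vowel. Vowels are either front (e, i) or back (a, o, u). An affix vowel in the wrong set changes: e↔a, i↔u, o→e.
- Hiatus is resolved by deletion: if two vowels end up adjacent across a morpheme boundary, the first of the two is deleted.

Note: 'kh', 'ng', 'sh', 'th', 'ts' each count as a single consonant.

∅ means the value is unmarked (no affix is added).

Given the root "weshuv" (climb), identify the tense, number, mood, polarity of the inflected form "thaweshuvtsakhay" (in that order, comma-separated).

future, dual, subjunctive, negative

Segment: tha-weshuv-tsakh-ey.
tense: -tsakh → future.
number: tha- → dual.
mood: ∅ → subjunctive.
polarity: -ey → negative.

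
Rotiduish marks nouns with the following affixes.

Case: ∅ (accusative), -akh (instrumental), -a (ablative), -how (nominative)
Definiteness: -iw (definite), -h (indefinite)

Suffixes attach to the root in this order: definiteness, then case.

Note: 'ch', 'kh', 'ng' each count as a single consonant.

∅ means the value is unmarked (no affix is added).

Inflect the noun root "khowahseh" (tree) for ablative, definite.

khowahsehiwa

Attach definiteness definite -iw → khowahsehiw.
Attach case ablative -a → khowahsehiwa.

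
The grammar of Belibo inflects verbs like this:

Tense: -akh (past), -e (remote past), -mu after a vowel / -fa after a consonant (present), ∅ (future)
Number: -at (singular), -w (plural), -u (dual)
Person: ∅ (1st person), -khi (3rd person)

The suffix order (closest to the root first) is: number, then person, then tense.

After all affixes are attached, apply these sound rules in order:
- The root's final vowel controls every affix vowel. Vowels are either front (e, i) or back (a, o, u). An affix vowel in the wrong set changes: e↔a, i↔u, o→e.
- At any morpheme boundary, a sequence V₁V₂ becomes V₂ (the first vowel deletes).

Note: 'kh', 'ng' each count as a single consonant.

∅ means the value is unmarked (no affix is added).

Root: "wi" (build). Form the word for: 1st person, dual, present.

Attach number dual -u → wiu.
person = 1st person: zero marking, form stays wiu.
Attach tense present -mu (after vowel 'u') → wiumu.
Apply vowel harmony: wiumu → wiimi.
Apply vowel deletion: wiimi → wimi.

wimi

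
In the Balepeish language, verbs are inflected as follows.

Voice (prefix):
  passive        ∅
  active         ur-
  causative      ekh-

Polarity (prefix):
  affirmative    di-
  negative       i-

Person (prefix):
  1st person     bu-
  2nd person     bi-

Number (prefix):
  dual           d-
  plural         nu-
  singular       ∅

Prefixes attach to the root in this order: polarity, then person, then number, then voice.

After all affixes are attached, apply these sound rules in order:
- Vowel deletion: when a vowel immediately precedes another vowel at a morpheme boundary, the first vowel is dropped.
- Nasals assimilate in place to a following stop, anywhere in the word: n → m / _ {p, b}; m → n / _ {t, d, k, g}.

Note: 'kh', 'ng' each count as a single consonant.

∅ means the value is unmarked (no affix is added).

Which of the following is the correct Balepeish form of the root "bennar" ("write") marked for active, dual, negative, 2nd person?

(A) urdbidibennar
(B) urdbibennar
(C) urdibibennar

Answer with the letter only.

B

Attach polarity negative i- → ibennar.
Attach person 2nd person bi- → biibennar.
Attach number dual d- → dbiibennar.
Attach voice active ur- → urdbiibennar.
Apply vowel deletion: urdbiibennar → urdbibennar.
Nasal assimilation: no change.
So the correct form is urdbibennar, option (B).
(C) urdibibennar is wrong: it has the affixes in the wrong order.
(A) urdbidibennar is wrong: it uses affirmative instead of negative for polarity.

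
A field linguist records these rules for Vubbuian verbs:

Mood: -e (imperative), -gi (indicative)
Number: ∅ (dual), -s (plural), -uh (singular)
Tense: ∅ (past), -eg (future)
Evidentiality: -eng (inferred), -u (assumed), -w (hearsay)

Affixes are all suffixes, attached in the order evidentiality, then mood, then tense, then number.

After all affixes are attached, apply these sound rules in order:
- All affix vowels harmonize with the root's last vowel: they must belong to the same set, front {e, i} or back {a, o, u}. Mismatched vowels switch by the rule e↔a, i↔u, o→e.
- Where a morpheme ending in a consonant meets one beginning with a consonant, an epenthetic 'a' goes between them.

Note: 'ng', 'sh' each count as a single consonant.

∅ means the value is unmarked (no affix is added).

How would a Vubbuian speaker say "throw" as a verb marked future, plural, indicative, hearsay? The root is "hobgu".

Attach evidentiality hearsay -w → hobguw.
Attach mood indicative -gi → hobguwgi.
Attach tense future -eg → hobguwgieg.
Attach number plural -s → hobguwgiegs.
Apply vowel harmony: hobguwgiegs → hobguwguags.
Apply epenthesis: hobguwguags → hobguwaguagas.

hobguwaguagas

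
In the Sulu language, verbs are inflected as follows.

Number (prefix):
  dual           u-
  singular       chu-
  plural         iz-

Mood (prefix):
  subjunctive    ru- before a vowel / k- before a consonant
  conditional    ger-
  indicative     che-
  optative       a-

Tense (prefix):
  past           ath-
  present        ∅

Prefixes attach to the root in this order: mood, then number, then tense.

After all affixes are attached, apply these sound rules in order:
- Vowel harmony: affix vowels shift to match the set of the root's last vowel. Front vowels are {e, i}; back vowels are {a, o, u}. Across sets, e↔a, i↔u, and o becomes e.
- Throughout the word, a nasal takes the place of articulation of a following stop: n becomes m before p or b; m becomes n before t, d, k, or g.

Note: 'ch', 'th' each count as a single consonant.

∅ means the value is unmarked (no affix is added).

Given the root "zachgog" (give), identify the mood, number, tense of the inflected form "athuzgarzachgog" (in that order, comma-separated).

Segment: ath-iz-ger-zachgog.
mood: ger- → conditional.
number: iz- → plural.
tense: ath- → past.

conditional, plural, past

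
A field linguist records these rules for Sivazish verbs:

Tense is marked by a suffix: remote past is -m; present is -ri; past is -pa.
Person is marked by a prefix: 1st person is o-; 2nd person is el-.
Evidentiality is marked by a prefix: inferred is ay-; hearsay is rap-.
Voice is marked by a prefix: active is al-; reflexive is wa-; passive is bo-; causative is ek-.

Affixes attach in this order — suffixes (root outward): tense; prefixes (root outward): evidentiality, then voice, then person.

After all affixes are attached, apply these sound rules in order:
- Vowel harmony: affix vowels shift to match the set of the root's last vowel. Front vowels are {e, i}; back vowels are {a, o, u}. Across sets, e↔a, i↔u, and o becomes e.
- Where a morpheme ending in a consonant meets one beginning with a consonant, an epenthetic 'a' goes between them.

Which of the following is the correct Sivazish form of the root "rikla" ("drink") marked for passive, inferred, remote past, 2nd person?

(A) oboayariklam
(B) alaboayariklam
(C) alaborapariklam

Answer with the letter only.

B

Attach evidentiality inferred ay- → ayrikla.
Attach voice passive bo- → boayrikla.
Attach tense remote past -m → boayriklam.
Attach person 2nd person el- → elboayriklam.
Apply vowel harmony: elboayriklam → alboayriklam.
Apply epenthesis: alboayriklam → alaboayariklam.
So the correct form is alaboayariklam, option (B).
(A) oboayariklam is wrong: it uses 1st person instead of 2nd person for person.
(C) alaborapariklam is wrong: it uses hearsay instead of inferred for evidentiality.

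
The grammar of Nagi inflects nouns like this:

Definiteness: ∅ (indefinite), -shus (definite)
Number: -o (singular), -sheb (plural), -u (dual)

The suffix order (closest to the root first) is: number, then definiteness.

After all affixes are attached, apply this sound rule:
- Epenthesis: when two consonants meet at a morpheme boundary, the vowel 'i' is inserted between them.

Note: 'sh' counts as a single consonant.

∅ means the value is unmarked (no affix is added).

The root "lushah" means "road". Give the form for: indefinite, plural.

Attach number plural -sheb → lushahsheb.
definiteness = indefinite: zero marking, form stays lushahsheb.
Apply epenthesis: lushahsheb → lushahisheb.

lushahisheb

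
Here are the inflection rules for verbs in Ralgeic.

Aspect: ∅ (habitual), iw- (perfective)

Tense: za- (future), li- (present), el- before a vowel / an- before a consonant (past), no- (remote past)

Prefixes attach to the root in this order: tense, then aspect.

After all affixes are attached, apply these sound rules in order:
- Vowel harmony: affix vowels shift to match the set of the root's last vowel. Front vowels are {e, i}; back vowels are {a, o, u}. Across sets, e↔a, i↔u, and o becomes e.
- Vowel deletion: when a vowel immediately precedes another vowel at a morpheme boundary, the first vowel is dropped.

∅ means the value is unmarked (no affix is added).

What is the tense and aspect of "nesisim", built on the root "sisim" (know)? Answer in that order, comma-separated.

Segment: no-sisim.
tense: no- → remote past.
aspect: ∅ → habitual.

remote past, habitual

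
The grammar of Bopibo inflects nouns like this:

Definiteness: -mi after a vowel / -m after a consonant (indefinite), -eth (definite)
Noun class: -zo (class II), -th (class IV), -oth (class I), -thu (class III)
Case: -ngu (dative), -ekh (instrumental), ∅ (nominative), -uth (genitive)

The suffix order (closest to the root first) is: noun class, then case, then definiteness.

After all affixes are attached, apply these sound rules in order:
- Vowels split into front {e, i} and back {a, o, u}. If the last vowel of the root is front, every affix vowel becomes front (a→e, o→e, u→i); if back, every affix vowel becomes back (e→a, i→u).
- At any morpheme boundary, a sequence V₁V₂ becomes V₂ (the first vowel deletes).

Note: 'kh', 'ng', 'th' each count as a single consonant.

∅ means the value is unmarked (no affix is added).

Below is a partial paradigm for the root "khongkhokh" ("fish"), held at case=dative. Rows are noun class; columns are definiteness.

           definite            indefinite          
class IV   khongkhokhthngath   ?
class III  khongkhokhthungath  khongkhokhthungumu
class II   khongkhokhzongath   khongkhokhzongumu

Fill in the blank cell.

Attach noun class class IV -th → khongkhokhth.
Attach case dative -ngu → khongkhokhthngu.
Attach definiteness indefinite -mi (after vowel 'u') → khongkhokhthngumi.
Apply vowel harmony: khongkhokhthngumi → khongkhokhthngumu.
Vowel deletion: no change.

khongkhokhthngumu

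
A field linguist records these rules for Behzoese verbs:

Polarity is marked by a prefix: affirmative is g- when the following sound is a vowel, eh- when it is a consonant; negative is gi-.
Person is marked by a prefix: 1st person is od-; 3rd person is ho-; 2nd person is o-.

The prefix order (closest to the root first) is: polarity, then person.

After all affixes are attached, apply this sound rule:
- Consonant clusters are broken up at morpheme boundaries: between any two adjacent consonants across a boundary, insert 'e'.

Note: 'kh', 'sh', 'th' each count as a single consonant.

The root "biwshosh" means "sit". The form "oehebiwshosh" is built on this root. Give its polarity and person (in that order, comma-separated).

Segment: o-eh-biwshosh.
polarity: g/eh- → affirmative.
person: o- → 2nd person.

affirmative, 2nd person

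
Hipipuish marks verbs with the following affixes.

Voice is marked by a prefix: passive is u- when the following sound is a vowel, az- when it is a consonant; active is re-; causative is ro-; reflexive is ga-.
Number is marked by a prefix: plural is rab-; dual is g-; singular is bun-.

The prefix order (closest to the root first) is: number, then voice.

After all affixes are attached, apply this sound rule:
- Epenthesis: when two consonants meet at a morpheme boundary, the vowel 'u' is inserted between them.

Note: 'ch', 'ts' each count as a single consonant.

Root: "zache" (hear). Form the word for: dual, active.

reguzache

Attach number dual g- → gzache.
Attach voice active re- → regzache.
Apply epenthesis: regzache → reguzache.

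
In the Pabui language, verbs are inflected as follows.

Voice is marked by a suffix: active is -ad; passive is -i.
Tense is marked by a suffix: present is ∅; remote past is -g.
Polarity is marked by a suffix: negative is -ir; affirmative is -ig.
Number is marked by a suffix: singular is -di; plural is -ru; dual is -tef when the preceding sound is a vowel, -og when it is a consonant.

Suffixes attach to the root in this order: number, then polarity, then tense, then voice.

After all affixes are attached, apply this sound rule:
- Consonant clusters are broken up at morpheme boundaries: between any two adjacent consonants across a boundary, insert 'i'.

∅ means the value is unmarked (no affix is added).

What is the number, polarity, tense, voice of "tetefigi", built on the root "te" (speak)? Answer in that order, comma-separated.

dual, affirmative, present, passive

Segment: te-tef-ig-i.
number: -tef/og → dual.
polarity: -ig → affirmative.
tense: ∅ → present.
voice: -i → passive.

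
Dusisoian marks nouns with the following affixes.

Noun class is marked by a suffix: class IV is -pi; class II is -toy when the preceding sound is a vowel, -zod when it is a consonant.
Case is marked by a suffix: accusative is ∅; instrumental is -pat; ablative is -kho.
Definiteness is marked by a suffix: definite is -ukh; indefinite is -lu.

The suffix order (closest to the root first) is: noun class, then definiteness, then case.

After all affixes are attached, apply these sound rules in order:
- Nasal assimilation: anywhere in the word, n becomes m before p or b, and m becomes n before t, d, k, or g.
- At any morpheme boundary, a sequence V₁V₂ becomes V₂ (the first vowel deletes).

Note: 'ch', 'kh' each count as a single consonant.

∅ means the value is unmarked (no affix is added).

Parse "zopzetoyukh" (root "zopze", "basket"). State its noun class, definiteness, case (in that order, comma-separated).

class II, definite, accusative

Segment: zopze-toy-ukh.
noun class: -toy/zod → class II.
definiteness: -ukh → definite.
case: ∅ → accusative.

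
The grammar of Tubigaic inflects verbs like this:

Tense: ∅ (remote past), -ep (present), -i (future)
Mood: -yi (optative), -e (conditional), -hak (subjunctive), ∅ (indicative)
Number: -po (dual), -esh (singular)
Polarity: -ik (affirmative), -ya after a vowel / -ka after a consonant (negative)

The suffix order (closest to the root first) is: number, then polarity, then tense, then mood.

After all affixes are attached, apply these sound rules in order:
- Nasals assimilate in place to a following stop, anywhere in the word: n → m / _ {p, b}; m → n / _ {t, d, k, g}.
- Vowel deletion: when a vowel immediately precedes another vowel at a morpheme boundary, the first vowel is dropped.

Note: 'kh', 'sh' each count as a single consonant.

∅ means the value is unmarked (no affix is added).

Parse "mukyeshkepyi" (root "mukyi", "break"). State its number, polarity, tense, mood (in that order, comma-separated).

Segment: mukyi-esh-ka-ep-yi.
number: -esh → singular.
polarity: -ya/ka → negative.
tense: -ep → present.
mood: -yi → optative.

singular, negative, present, optative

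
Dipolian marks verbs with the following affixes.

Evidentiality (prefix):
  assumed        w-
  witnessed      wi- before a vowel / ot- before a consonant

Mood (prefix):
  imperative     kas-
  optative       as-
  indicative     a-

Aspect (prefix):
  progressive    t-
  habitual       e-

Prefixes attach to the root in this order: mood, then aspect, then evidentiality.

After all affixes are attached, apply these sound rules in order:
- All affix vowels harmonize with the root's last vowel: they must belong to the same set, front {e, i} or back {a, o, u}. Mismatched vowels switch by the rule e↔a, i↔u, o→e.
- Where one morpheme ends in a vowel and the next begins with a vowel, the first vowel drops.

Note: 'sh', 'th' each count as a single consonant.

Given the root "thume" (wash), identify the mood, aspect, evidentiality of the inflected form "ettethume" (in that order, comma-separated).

indicative, progressive, witnessed

Segment: ot-t-a-thume.
mood: a- → indicative.
aspect: t- → progressive.
evidentiality: wi/ot- → witnessed.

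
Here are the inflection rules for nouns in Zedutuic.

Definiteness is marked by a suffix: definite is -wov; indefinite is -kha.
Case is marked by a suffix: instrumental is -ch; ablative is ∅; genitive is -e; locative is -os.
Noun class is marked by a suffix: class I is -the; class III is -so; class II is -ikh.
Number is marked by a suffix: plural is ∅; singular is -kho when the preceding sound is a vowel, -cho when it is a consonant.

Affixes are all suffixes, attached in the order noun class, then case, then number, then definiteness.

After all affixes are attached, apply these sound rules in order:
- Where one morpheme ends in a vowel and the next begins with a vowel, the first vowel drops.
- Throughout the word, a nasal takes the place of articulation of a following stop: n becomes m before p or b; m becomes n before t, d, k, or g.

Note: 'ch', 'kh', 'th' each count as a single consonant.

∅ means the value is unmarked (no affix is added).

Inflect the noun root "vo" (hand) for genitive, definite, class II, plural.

Attach noun class class II -ikh → voikh.
Attach case genitive -e → voikhe.
number = plural: zero marking, form stays voikhe.
Attach definiteness definite -wov → voikhewov.
Apply vowel deletion: voikhewov → vikhewov.
Nasal assimilation: no change.

vikhewov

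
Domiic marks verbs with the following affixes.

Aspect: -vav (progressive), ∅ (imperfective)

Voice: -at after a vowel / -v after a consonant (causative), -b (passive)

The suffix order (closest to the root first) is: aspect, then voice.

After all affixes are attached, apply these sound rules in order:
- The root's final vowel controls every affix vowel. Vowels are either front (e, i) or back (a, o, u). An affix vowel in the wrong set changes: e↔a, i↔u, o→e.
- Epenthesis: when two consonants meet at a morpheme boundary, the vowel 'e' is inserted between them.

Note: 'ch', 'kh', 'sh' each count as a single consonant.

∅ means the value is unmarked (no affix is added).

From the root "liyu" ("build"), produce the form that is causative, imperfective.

aspect = imperfective: zero marking, form stays liyu.
Attach voice causative -at (after vowel 'u') → liyuat.
Vowel harmony: no change.
Epenthesis: no change.

liyuat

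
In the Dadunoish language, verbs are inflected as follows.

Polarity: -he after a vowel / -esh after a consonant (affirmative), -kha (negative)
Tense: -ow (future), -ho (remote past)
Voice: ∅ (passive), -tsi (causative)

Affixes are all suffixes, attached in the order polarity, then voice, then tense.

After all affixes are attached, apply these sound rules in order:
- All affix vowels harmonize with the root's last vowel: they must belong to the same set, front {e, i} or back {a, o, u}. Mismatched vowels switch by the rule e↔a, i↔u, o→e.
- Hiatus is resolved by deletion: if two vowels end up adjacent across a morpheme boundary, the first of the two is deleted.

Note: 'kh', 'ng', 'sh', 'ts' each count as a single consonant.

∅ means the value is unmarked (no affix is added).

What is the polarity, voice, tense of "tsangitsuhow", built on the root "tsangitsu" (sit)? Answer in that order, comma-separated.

Segment: tsangitsu-he-ow.
polarity: -he/esh → affirmative.
voice: ∅ → passive.
tense: -ow → future.

affirmative, passive, future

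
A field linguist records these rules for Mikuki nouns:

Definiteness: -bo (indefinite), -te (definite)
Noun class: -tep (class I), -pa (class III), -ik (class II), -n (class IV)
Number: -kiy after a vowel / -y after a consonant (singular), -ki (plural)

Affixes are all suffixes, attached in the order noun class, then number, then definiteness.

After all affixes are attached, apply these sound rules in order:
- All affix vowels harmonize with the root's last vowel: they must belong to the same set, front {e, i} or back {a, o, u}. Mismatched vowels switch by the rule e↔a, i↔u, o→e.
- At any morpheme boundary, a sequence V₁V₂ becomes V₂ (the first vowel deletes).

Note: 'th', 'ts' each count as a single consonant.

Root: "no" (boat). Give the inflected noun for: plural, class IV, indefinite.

Attach noun class class IV -n → non.
Attach number plural -ki → nonki.
Attach definiteness indefinite -bo → nonkibo.
Apply vowel harmony: nonkibo → nonkubo.
Vowel deletion: no change.

nonkubo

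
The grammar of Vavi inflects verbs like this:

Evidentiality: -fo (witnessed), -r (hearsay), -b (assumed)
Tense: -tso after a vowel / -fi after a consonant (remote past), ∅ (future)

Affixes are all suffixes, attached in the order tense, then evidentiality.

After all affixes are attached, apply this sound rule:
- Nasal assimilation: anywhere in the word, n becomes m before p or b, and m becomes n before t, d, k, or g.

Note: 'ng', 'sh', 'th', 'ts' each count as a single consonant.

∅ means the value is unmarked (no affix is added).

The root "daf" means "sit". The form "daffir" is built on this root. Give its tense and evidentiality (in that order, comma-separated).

Segment: daf-fi-r.
tense: -tso/fi → remote past.
evidentiality: -r → hearsay.

remote past, hearsay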